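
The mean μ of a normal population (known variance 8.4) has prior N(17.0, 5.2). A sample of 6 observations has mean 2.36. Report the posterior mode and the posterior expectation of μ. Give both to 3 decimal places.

MAP: 5.465. Posterior mean: 5.465.

Posterior for μ is Normal. Precision-weighted mean: (1/5.2·17.0 + 6/8.4·2.36) / (1/5.2 + 6/8.4) = 5.465.
A Normal posterior is symmetric, so mode = mean.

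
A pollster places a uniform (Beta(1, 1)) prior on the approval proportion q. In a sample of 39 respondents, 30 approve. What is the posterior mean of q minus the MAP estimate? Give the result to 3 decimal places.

-0.013

Posterior: Beta(1+30, 1+9) = Beta(31, 10).
Mode = (31−1)/(31+10−2) = 30/39 = 0.769.
With a flat prior the MAP equals the MLE, 30/39.
Mean = 31/(31+10) = 31/41 = 0.756.
Difference = 0.756 − 0.769 = -0.013.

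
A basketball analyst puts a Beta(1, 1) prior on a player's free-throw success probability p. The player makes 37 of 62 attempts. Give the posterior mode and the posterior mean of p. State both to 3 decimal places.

Posterior: Beta(1+37, 1+25) = Beta(38, 26).
Mode = (38−1)/(38+26−2) = 37/62 = 0.597.
With a flat prior the MAP equals the MLE, 37/62.
Mean = 38/(38+26) = 38/64 = 0.594.
The posterior is left-skewed, so the mode exceeds the mean.

p_MAP = 0.597, E[p|data] = 0.594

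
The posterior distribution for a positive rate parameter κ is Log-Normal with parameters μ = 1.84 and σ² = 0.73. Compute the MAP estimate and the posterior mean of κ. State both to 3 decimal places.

Mode = exp(μ − σ²) = exp(1.11) = 3.034.
Mean = exp(μ + σ²/2) = exp(2.205) = 9.070.

MAP estimate = 3.034, posterior mean = 9.070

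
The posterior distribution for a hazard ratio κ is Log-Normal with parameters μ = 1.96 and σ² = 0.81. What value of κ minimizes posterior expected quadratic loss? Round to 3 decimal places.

Mode = exp(μ − σ²) = exp(1.15) = 3.158.
Mean = exp(μ + σ²/2) = exp(2.365) = 10.644.
Quadratic loss ⇒ the optimal estimator is the posterior mean.

10.644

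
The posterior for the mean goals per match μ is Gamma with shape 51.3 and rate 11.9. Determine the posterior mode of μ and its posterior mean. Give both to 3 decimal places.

Mode = (α−1)/β = 50.3/11.9 = 4.227.
Mean = α/β = 51.3/11.9 = 4.311.

MAP: 4.227. Posterior mean: 4.311.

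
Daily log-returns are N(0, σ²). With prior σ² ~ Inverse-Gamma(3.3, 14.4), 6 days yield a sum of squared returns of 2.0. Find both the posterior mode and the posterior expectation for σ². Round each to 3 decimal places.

Posterior: Inverse-Gamma(shape = 3.3+6/2 = 6.3, scale = 14.4+2.0/2 = 15.4).
Mode = β/(α+1) = 15.4/7.3 = 2.110.
Mean = β/(α−1) = 15.4/5.3 = 2.906.
The mean is pulled above the mode by the posterior's right skew.

posterior mode = 2.110, posterior expectation = 2.906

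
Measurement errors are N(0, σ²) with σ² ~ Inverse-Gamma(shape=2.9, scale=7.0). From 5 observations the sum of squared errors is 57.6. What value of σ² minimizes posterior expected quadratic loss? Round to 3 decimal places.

8.136

Posterior: Inverse-Gamma(shape = 2.9+5/2 = 5.4, scale = 7.0+57.6/2 = 35.8).
Mode = β/(α+1) = 35.8/6.4 = 5.594.
Mean = β/(α−1) = 35.8/4.4 = 8.136.
Quadratic loss ⇒ the optimal estimator is the posterior mean.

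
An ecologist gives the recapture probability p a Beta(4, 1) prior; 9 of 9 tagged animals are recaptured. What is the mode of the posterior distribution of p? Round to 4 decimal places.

Posterior: Beta(4+9, 1+0) = Beta(13, 1).
Since β = 1 ≤ 1 and α > 1, the Beta density is monotone increasing on [0,1]; the mode is at 1.
Mean = 13/(13+1) = 0.9286.
This is the posterior mode — the MAP estimate.

1.0000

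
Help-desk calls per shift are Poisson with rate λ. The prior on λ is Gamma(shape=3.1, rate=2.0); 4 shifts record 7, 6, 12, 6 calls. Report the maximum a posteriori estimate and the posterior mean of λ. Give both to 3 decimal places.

λ_MAP = 5.517, E[λ|data] = 5.683

Σ counts = 31. Posterior: Gamma(shape = 3.1+31 = 34.1, rate = 2.0+4 = 6.0).
Mode = (α−1)/β = 33.1/6.0 = 5.517.
Mean = α/β = 34.1/6.0 = 5.683.
Mean > mode: the posterior has a right tail.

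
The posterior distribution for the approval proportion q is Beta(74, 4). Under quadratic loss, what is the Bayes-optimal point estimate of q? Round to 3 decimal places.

0.949

Mode = (74−1)/(74+4−2) = 73/76 = 0.961.
Mean = 74/(74+4) = 74/78 = 0.949.
Quadratic loss ⇒ the optimal estimator is the posterior mean.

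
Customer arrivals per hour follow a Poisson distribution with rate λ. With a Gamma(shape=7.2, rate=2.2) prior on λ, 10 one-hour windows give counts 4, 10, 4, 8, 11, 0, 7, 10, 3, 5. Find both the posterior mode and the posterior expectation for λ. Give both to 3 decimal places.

Σ counts = 62. Posterior: Gamma(shape = 7.2+62 = 69.2, rate = 2.2+10 = 12.2).
Mode = (α−1)/β = 68.2/12.2 = 5.590.
Mean = α/β = 69.2/12.2 = 5.672.

posterior mode = 5.590, posterior expectation = 5.672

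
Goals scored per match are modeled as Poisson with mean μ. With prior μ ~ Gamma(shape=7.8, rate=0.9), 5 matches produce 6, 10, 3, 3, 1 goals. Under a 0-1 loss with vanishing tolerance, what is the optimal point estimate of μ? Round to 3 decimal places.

5.051

Σ counts = 23. Posterior: Gamma(shape = 7.8+23 = 30.8, rate = 0.9+5 = 5.9).
Mode = (α−1)/β = 29.8/5.9 = 5.051.
Mean = α/β = 30.8/5.9 = 5.220.
This is the posterior mode — the MAP estimate.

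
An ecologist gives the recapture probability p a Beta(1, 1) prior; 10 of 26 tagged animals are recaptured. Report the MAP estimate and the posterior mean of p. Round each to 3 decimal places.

Posterior: Beta(1+10, 1+16) = Beta(11, 17).
Mode = (11−1)/(11+17−2) = 10/26 = 0.385.
With a flat prior the MAP equals the MLE, 10/26.
Mean = 11/(11+17) = 11/28 = 0.393.
The posterior is right-skewed, so the mean exceeds the mode.

MAP: 0.385. Posterior mean: 0.393.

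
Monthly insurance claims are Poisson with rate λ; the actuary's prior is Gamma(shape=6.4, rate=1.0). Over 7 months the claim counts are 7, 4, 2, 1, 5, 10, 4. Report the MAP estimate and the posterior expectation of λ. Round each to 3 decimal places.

λ_MAP = 4.800, E[λ|data] = 4.925

Σ counts = 33. Posterior: Gamma(shape = 6.4+33 = 39.4, rate = 1.0+7 = 8.0).
Mode = (α−1)/β = 38.4/8.0 = 4.800.
Mean = α/β = 39.4/8.0 = 4.925.
Mean > mode: the posterior has a right tail.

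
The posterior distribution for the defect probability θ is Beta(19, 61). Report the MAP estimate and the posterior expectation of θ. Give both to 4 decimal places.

MAP = 0.2308, posterior mean = 0.2375

Mode = (19−1)/(19+61−2) = 18/78 = 0.2308.
Mean = 19/(19+61) = 19/80 = 0.2375.
The mean is pulled above the mode by the posterior's right skew.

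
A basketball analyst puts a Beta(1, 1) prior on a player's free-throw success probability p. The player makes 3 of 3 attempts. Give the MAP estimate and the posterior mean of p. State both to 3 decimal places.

Posterior: Beta(1+3, 1+0) = Beta(4, 1).
Since β = 1 ≤ 1 and α > 1, the Beta density is monotone increasing on [0,1]; the mode is at 1.
Mean = 4/(4+1) = 0.800.

MAP: 1.000. Posterior mean: 0.800.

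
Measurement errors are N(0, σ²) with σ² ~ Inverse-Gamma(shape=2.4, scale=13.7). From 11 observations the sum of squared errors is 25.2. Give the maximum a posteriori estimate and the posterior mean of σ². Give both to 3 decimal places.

Posterior: Inverse-Gamma(shape = 2.4+11/2 = 7.9, scale = 13.7+25.2/2 = 26.3).
Mode = β/(α+1) = 26.3/8.9 = 2.955.
Mean = β/(α−1) = 26.3/6.9 = 3.812.

MAP = 2.955; posterior mean = 3.812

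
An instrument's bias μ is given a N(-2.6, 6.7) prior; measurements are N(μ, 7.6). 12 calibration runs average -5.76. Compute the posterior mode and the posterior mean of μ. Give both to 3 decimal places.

Posterior for μ is Normal. Precision-weighted mean: (1/6.7·-2.6 + 12/7.6·-5.76) / (1/6.7 + 12/7.6) = -5.487.
A Normal posterior is symmetric, so mode = mean.

MAP = -5.487, posterior mean = -5.487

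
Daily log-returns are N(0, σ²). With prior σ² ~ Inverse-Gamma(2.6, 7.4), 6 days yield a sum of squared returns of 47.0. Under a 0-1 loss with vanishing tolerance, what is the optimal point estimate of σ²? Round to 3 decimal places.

Posterior: Inverse-Gamma(shape = 2.6+6/2 = 5.6, scale = 7.4+47.0/2 = 30.9).
Mode = β/(α+1) = 30.9/6.6 = 4.682.
Mean = β/(α−1) = 30.9/4.6 = 6.717.
This is the posterior mode — the MAP estimate.

4.682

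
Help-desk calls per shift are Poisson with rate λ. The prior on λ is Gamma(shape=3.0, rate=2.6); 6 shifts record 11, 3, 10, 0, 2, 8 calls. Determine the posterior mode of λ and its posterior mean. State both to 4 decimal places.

Σ counts = 34. Posterior: Gamma(shape = 3.0+34 = 37.0, rate = 2.6+6 = 8.6).
Mode = (α−1)/β = 36.0/8.6 = 4.1860.
Mean = α/β = 37.0/8.6 = 4.3023.
Right-skewed posterior ⇒ mode < mean.

posterior mode = 4.1860, posterior mean = 4.3023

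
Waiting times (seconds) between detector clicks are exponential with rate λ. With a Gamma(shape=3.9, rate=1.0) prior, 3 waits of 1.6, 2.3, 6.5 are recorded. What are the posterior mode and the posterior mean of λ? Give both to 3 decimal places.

posterior mode = 0.518, posterior mean = 0.605

Σ times = 10.4. Posterior: Gamma(shape = 3.9+3 = 6.9, rate = 1.0+10.4 = 11.4).
Mode = (α−1)/β = 5.9/11.4 = 0.518.
Mean = α/β = 6.9/11.4 = 0.605.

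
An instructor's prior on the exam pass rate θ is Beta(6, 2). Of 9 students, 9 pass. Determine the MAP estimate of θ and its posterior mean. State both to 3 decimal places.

MAP = 0.933; posterior mean = 0.882

Posterior: Beta(6+9, 2+0) = Beta(15, 2).
Mode = (15−1)/(15+2−2) = 14/15 = 0.933.
Mean = 15/(15+2) = 15/17 = 0.882.
The posterior is left-skewed, so the mode exceeds the mean.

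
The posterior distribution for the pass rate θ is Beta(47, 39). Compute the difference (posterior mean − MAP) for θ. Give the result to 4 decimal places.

-0.0011

Mode = (47−1)/(47+39−2) = 46/84 = 0.5476.
Mean = 47/(47+39) = 47/86 = 0.5465.
Difference = 0.5465 − 0.5476 = -0.0011.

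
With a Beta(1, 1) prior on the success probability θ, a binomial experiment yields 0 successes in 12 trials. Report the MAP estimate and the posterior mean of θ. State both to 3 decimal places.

MAP = 0.000; posterior mean = 0.071

Posterior: Beta(1+0, 1+12) = Beta(1, 13).
Since α = 1 ≤ 1 and β > 1, the Beta density is monotone decreasing on [0,1]; the mode is at 0.
Mean = 1/(1+13) = 0.071.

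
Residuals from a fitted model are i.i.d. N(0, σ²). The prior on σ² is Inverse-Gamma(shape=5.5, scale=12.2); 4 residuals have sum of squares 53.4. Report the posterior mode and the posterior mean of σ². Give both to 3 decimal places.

MAP = 4.576, posterior mean = 5.985

Posterior: Inverse-Gamma(shape = 5.5+4/2 = 7.5, scale = 12.2+53.4/2 = 38.9).
Mode = β/(α+1) = 38.9/8.5 = 4.576.
Mean = β/(α−1) = 38.9/6.5 = 5.985.
Mean > mode: the posterior has a right tail.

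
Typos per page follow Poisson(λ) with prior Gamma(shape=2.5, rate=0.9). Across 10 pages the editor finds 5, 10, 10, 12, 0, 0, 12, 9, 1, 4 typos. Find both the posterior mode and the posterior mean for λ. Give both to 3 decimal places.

λ_MAP = 5.917, E[λ|data] = 6.009

Σ counts = 63. Posterior: Gamma(shape = 2.5+63 = 65.5, rate = 0.9+10 = 10.9).
Mode = (α−1)/β = 64.5/10.9 = 5.917.
Mean = α/β = 65.5/10.9 = 6.009.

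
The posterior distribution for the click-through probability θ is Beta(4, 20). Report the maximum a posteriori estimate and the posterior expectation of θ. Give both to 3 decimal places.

maximum a posteriori estimate = 0.136, posterior expectation = 0.167

Mode = (4−1)/(4+20−2) = 3/22 = 0.136.
Mean = 4/(4+20) = 4/24 = 0.167.
The posterior is right-skewed, so the mean exceeds the mode.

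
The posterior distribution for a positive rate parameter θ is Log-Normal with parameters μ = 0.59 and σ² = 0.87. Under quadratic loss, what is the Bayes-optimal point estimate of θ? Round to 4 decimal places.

2.7871

Mode = exp(μ − σ²) = exp(-0.28) = 0.7558.
Mean = exp(μ + σ²/2) = exp(1.025) = 2.7871.
Quadratic loss ⇒ the optimal estimator is the posterior mean.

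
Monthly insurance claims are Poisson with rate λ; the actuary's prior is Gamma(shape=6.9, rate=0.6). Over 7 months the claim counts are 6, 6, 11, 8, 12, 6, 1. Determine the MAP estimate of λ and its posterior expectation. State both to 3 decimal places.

Σ counts = 50. Posterior: Gamma(shape = 6.9+50 = 56.9, rate = 0.6+7 = 7.6).
Mode = (α−1)/β = 55.9/7.6 = 7.355.
Mean = α/β = 56.9/7.6 = 7.487.
The mean is pulled above the mode by the posterior's right skew.

MAP = 7.355, posterior mean = 7.487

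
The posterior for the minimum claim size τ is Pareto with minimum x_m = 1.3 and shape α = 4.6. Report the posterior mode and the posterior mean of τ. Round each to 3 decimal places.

The Pareto density is strictly decreasing on [x_m, ∞), so the mode is x_m = 1.300.
Mean = α·x_m/(α−1) = 4.6·1.3/3.6 = 1.661.
Right-skewed posterior ⇒ mode < mean.

MAP = 1.300, posterior mean = 1.661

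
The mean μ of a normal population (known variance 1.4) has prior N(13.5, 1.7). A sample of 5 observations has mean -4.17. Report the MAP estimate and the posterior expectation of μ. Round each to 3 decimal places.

MAP: -1.671. Posterior mean: -1.671.

Posterior for μ is Normal. Precision-weighted mean: (1/1.7·13.5 + 5/1.4·-4.17) / (1/1.7 + 5/1.4) = -1.671.
A Normal posterior is symmetric, so mode = mean.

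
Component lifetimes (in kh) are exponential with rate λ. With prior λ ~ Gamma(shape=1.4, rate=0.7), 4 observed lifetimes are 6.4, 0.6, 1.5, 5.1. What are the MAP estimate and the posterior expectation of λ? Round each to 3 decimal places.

Σ times = 13.6. Posterior: Gamma(shape = 1.4+4 = 5.4, rate = 0.7+13.6 = 14.3).
Mode = (α−1)/β = 4.4/14.3 = 0.308.
Mean = α/β = 5.4/14.3 = 0.378.
The posterior is right-skewed, so the mean exceeds the mode.

MAP estimate = 0.308, posterior expectation = 0.378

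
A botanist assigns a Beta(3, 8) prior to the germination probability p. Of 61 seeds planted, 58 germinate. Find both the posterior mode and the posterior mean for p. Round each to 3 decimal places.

posterior mode = 0.857, posterior mean = 0.847

Posterior: Beta(3+58, 8+3) = Beta(61, 11).
Mode = (61−1)/(61+11−2) = 60/70 = 0.857.
Mean = 61/(61+11) = 61/72 = 0.847.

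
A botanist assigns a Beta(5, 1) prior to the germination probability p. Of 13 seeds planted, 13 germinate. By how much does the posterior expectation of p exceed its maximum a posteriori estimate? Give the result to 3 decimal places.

Posterior: Beta(5+13, 1+0) = Beta(18, 1).
Since β = 1 ≤ 1 and α > 1, the Beta density is monotone increasing on [0,1]; the mode is at 1.
Mean = 18/(18+1) = 0.947.
Difference = 0.947 − 1.000 = -0.053.

-0.053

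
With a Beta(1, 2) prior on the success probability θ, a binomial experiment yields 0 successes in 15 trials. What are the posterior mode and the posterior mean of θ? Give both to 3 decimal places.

Posterior: Beta(1+0, 2+15) = Beta(1, 17).
Since α = 1 ≤ 1 and β > 1, the Beta density is monotone decreasing on [0,1]; the mode is at 0.
Mean = 1/(1+17) = 0.056.

MAP = 0.000; posterior mean = 0.056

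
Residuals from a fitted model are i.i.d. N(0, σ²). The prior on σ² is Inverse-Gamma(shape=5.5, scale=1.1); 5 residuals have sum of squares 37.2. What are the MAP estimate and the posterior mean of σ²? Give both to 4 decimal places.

MAP: 2.1889. Posterior mean: 2.8143.

Posterior: Inverse-Gamma(shape = 5.5+5/2 = 8.0, scale = 1.1+37.2/2 = 19.7).
Mode = β/(α+1) = 19.7/9.0 = 2.1889.
Mean = β/(α−1) = 19.7/7.0 = 2.8143.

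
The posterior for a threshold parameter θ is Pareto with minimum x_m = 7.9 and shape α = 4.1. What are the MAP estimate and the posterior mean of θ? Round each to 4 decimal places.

MAP estimate = 7.9000, posterior mean = 10.4484

The Pareto density is strictly decreasing on [x_m, ∞), so the mode is x_m = 7.9000.
Mean = α·x_m/(α−1) = 4.1·7.9/3.1 = 10.4484.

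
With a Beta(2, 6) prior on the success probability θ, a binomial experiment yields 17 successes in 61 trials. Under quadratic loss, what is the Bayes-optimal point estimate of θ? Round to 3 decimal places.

Posterior: Beta(2+17, 6+44) = Beta(19, 50).
Mode = (19−1)/(19+50−2) = 18/67 = 0.269.
Mean = 19/(19+50) = 19/69 = 0.275.
Quadratic loss ⇒ the optimal estimator is the posterior mean.

0.275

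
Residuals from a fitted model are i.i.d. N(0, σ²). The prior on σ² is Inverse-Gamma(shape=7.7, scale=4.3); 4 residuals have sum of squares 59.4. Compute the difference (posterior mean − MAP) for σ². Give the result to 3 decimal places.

Posterior: Inverse-Gamma(shape = 7.7+4/2 = 9.7, scale = 4.3+59.4/2 = 34.0).
Mode = β/(α+1) = 34.0/10.7 = 3.178.
Mean = β/(α−1) = 34.0/8.7 = 3.908.
Difference = 3.908 − 3.178 = 0.730.
The mean is pulled above the mode by the posterior's right skew.

0.730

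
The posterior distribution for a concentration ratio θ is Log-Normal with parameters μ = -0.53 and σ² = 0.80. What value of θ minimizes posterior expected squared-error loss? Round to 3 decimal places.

0.878

Mode = exp(μ − σ²) = exp(-1.33) = 0.264.
Mean = exp(μ + σ²/2) = exp(-0.130) = 0.878.
Squared-error loss ⇒ the optimal estimator is the posterior mean.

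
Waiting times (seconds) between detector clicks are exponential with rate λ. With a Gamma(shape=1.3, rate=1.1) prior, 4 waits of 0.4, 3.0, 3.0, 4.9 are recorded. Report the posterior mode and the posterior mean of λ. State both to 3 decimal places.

Σ times = 11.3. Posterior: Gamma(shape = 1.3+4 = 5.3, rate = 1.1+11.3 = 12.4).
Mode = (α−1)/β = 4.3/12.4 = 0.347.
Mean = α/β = 5.3/12.4 = 0.427.
Right-skewed posterior ⇒ mode < mean.

MAP = 0.347, posterior mean = 0.427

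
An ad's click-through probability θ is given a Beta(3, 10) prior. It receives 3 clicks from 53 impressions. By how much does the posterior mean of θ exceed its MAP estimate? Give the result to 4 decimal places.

0.0128

Posterior: Beta(3+3, 10+50) = Beta(6, 60).
Mode = (6−1)/(6+60−2) = 5/64 = 0.0781.
Mean = 6/(6+60) = 6/66 = 0.0909.
Difference = 0.0909 − 0.0781 = 0.0128.
The posterior is right-skewed, so the mean exceeds the mode.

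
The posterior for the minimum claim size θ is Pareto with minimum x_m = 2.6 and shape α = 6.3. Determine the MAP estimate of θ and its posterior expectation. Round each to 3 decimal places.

The Pareto density is strictly decreasing on [x_m, ∞), so the mode is x_m = 2.600.
Mean = α·x_m/(α−1) = 6.3·2.6/5.3 = 3.091.
The posterior is right-skewed, so the mean exceeds the mode.

MAP estimate = 2.600, posterior expectation = 3.091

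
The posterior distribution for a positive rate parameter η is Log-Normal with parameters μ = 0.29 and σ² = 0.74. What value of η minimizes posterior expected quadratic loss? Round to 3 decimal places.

1.935

Mode = exp(μ − σ²) = exp(-0.45) = 0.638.
Mean = exp(μ + σ²/2) = exp(0.660) = 1.935.
Quadratic loss ⇒ the optimal estimator is the posterior mean.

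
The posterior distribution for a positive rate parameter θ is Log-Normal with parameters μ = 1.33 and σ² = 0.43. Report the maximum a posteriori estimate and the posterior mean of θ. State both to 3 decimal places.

Mode = exp(μ − σ²) = exp(0.90) = 2.460.
Mean = exp(μ + σ²/2) = exp(1.545) = 4.688.

maximum a posteriori estimate = 2.460, posterior mean = 4.688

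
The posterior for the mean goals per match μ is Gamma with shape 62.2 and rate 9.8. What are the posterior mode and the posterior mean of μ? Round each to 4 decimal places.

Mode = (α−1)/β = 61.2/9.8 = 6.2449.
Mean = α/β = 62.2/9.8 = 6.3469.
The mean is pulled above the mode by the posterior's right skew.

MAP: 6.2449. Posterior mean: 6.3469.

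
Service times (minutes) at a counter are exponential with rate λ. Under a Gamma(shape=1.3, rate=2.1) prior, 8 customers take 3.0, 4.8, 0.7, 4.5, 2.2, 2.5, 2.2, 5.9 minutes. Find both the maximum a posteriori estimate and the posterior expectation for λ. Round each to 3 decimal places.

λ_MAP = 0.297, E[λ|data] = 0.333

Σ times = 25.8. Posterior: Gamma(shape = 1.3+8 = 9.3, rate = 2.1+25.8 = 27.9).
Mode = (α−1)/β = 8.3/27.9 = 0.297.
Mean = α/β = 9.3/27.9 = 0.333.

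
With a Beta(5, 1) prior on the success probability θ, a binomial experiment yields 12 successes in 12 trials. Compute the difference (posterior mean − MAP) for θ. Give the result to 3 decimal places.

Posterior: Beta(5+12, 1+0) = Beta(17, 1).
Since β = 1 ≤ 1 and α > 1, the Beta density is monotone increasing on [0,1]; the mode is at 1.
Mean = 17/(17+1) = 0.944.
Difference = 0.944 − 1.000 = -0.056.

-0.056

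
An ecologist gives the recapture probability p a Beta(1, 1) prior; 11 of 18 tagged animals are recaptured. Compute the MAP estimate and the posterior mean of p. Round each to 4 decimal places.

p_MAP = 0.6111, E[p|data] = 0.6000

Posterior: Beta(1+11, 1+7) = Beta(12, 8).
Mode = (12−1)/(12+8−2) = 11/18 = 0.6111.
Mean = 12/(12+8) = 12/20 = 0.6000.
The mean is pulled below the mode by the posterior's left skew.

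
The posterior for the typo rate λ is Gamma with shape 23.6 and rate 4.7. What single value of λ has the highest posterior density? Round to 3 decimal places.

4.809

Mode = (α−1)/β = 22.6/4.7 = 4.809.
Mean = α/β = 23.6/4.7 = 5.021.
This is the posterior mode — the MAP estimate.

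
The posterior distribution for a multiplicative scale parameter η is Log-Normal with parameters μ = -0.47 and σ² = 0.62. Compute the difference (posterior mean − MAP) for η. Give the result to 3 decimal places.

0.516

Mode = exp(μ − σ²) = exp(-1.09) = 0.336.
Mean = exp(μ + σ²/2) = exp(-0.160) = 0.852.
Difference = 0.852 − 0.336 = 0.516.
The posterior is right-skewed, so the mean exceeds the mode.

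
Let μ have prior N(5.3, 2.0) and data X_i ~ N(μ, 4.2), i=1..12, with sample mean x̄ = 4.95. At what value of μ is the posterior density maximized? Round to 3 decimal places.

Posterior for μ is Normal. Precision-weighted mean: (1/2.0·5.3 + 12/4.2·4.95) / (1/2.0 + 12/4.2) = 5.002.
A Normal posterior is symmetric, so mode = mean.
This is the posterior mode — the MAP estimate.

5.002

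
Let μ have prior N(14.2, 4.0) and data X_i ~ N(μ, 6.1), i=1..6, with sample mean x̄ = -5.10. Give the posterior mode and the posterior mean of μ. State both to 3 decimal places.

Posterior for μ is Normal. Precision-weighted mean: (1/4.0·14.2 + 6/6.1·-5.10) / (1/4.0 + 6/6.1) = -1.189.
A Normal posterior is symmetric, so mode = mean.

MAP = -1.189, posterior mean = -1.189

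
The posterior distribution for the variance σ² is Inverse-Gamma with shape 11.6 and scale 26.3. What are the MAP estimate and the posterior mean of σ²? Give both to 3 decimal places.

Mode = β/(α+1) = 26.3/12.6 = 2.087.
Mean = β/(α−1) = 26.3/10.6 = 2.481.
The mean is pulled above the mode by the posterior's right skew.

σ²_MAP = 2.087, E[σ²|data] = 2.481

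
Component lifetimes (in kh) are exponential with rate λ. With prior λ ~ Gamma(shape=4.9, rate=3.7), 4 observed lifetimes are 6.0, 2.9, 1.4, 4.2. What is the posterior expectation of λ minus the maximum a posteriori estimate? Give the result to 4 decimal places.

0.0549

Σ times = 14.5. Posterior: Gamma(shape = 4.9+4 = 8.9, rate = 3.7+14.5 = 18.2).
Mode = (α−1)/β = 7.9/18.2 = 0.4341.
Mean = α/β = 8.9/18.2 = 0.4890.
Difference = 0.4890 − 0.4341 = 0.0549.
Mean > mode: the posterior has a right tail.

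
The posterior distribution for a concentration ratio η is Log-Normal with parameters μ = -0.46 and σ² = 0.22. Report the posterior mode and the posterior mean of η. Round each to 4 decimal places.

MAP: 0.5066. Posterior mean: 0.7047.

Mode = exp(μ − σ²) = exp(-0.68) = 0.5066.
Mean = exp(μ + σ²/2) = exp(-0.350) = 0.7047.
Mean > mode: the posterior has a right tail.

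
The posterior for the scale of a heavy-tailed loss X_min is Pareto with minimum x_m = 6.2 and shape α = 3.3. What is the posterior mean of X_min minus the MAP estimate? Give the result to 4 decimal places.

The Pareto density is strictly decreasing on [x_m, ∞), so the mode is x_m = 6.2000.
Mean = α·x_m/(α−1) = 3.3·6.2/2.3 = 8.8957.
Difference = 8.8957 − 6.2000 = 2.6957.

2.6957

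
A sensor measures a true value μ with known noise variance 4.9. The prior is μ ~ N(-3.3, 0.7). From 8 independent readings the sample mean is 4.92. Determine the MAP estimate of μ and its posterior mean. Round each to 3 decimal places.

Posterior for μ is Normal. Precision-weighted mean: (1/0.7·-3.3 + 8/4.9·4.92) / (1/0.7 + 8/4.9) = 1.084.
A Normal posterior is symmetric, so mode = mean.

MAP = 1.084; posterior mean = 1.084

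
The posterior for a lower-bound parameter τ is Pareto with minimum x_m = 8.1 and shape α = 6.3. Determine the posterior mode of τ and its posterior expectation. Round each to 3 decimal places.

MAP: 8.100. Posterior mean: 9.628.

The Pareto density is strictly decreasing on [x_m, ∞), so the mode is x_m = 8.100.
Mean = α·x_m/(α−1) = 6.3·8.1/5.3 = 9.628.
Mean > mode: the posterior has a right tail.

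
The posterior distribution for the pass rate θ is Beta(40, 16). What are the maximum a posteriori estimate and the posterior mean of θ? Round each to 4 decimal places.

Mode = (40−1)/(40+16−2) = 39/54 = 0.7222.
Mean = 40/(40+16) = 40/56 = 0.7143.
Left-skewed posterior ⇒ mean < mode.

θ_MAP = 0.7222, E[θ|data] = 0.7143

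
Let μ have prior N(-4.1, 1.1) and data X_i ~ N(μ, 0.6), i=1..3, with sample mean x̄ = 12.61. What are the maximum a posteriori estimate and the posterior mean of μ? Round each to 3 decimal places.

Posterior for μ is Normal. Precision-weighted mean: (1/1.1·-4.1 + 3/0.6·12.61) / (1/1.1 + 3/0.6) = 10.039.
A Normal posterior is symmetric, so mode = mean.

maximum a posteriori estimate = 10.039, posterior mean = 10.039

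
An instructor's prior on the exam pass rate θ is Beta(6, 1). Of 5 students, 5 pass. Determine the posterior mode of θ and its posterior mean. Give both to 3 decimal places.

θ_MAP = 1.000, E[θ|data] = 0.917

Posterior: Beta(6+5, 1+0) = Beta(11, 1).
Since β = 1 ≤ 1 and α > 1, the Beta density is monotone increasing on [0,1]; the mode is at 1.
Mean = 11/(11+1) = 0.917.
The posterior is left-skewed, so the mode exceeds the mean.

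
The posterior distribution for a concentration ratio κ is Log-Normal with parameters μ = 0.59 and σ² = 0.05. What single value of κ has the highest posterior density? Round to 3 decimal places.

Mode = exp(μ − σ²) = exp(0.54) = 1.716.
Mean = exp(μ + σ²/2) = exp(0.615) = 1.850.
This is the posterior mode — the MAP estimate.

1.716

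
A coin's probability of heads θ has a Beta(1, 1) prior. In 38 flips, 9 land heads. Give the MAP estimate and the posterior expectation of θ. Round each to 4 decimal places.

Posterior: Beta(1+9, 1+29) = Beta(10, 30).
Mode = (10−1)/(10+30−2) = 9/38 = 0.2368.
Mean = 10/(10+30) = 10/40 = 0.2500.
Mean > mode: the posterior has a right tail.

MAP = 0.2368; posterior mean = 0.2500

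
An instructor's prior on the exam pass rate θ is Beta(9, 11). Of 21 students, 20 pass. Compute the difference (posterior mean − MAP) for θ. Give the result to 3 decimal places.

Posterior: Beta(9+20, 11+1) = Beta(29, 12).
Mode = (29−1)/(29+12−2) = 28/39 = 0.718.
Mean = 29/(29+12) = 29/41 = 0.707.
Difference = 0.707 − 0.718 = -0.011.

-0.011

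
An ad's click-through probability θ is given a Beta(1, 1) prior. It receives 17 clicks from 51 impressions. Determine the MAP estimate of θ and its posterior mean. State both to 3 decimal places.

θ_MAP = 0.333, E[θ|data] = 0.340

Posterior: Beta(1+17, 1+34) = Beta(18, 35).
Mode = (18−1)/(18+35−2) = 17/51 = 0.333.
Mean = 18/(18+35) = 18/53 = 0.340.
Mean > mode: the posterior has a right tail.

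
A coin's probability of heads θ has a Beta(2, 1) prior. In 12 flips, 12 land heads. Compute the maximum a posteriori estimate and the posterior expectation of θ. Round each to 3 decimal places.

maximum a posteriori estimate = 1.000, posterior expectation = 0.933

Posterior: Beta(2+12, 1+0) = Beta(14, 1).
Since β = 1 ≤ 1 and α > 1, the Beta density is monotone increasing on [0,1]; the mode is at 1.
Mean = 14/(14+1) = 0.933.
The mean is pulled below the mode by the posterior's left skew.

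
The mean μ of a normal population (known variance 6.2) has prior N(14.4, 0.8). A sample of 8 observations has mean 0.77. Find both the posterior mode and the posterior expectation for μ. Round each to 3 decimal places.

μ_MAP = 7.477, E[μ|data] = 7.477

Posterior for μ is Normal. Precision-weighted mean: (1/0.8·14.4 + 8/6.2·0.77) / (1/0.8 + 8/6.2) = 7.477.
A Normal posterior is symmetric, so mode = mean.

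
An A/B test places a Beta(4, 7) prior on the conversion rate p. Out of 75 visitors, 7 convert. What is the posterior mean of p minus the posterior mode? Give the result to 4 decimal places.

0.0089

Posterior: Beta(4+7, 7+68) = Beta(11, 75).
Mode = (11−1)/(11+75−2) = 10/84 = 0.1190.
Mean = 11/(11+75) = 11/86 = 0.1279.
Difference = 0.1279 − 0.1190 = 0.0089.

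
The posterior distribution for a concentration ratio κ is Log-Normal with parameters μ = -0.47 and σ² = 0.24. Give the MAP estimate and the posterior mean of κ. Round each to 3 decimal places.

Mode = exp(μ − σ²) = exp(-0.71) = 0.492.
Mean = exp(μ + σ²/2) = exp(-0.350) = 0.705.

MAP = 0.492; posterior mean = 0.705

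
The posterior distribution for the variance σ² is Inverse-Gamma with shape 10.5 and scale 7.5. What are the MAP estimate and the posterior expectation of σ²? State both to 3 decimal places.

σ²_MAP = 0.652, E[σ²|data] = 0.789

Mode = β/(α+1) = 7.5/11.5 = 0.652.
Mean = β/(α−1) = 7.5/9.5 = 0.789.
Mean > mode: the posterior has a right tail.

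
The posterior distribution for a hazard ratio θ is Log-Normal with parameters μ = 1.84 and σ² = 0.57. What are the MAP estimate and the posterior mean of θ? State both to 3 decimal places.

Mode = exp(μ − σ²) = exp(1.27) = 3.561.
Mean = exp(μ + σ²/2) = exp(2.125) = 8.373.
The posterior is right-skewed, so the mean exceeds the mode.

θ_MAP = 3.561, E[θ|data] = 8.373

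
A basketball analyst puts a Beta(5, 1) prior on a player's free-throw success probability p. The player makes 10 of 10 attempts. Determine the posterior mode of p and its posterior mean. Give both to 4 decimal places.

Posterior: Beta(5+10, 1+0) = Beta(15, 1).
Since β = 1 ≤ 1 and α > 1, the Beta density is monotone increasing on [0,1]; the mode is at 1.
Mean = 15/(15+1) = 0.9375.
Left-skewed posterior ⇒ mean < mode.

p_MAP = 1.0000, E[p|data] = 0.9375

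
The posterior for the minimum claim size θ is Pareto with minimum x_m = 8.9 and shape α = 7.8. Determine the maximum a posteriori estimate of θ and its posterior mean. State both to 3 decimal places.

θ_MAP = 8.900, E[θ|data] = 10.209

The Pareto density is strictly decreasing on [x_m, ∞), so the mode is x_m = 8.900.
Mean = α·x_m/(α−1) = 7.8·8.9/6.8 = 10.209.
Mean > mode: the posterior has a right tail.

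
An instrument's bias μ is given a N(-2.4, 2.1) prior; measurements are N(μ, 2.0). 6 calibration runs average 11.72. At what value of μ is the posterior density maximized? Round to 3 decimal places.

Posterior for μ is Normal. Precision-weighted mean: (1/2.1·-2.4 + 6/2.0·11.72) / (1/2.1 + 6/2.0) = 9.786.
A Normal posterior is symmetric, so mode = mean.
This is the posterior mode — the MAP estimate.

9.786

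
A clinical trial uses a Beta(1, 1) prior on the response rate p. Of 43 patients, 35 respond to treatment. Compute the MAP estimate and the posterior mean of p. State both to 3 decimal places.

MAP = 0.814, posterior mean = 0.800

Posterior: Beta(1+35, 1+8) = Beta(36, 9).
Mode = (36−1)/(36+9−2) = 35/43 = 0.814.
With a flat prior the MAP equals the MLE, 35/43.
Mean = 36/(36+9) = 36/45 = 0.800.
Mode > mean: the posterior has a left tail.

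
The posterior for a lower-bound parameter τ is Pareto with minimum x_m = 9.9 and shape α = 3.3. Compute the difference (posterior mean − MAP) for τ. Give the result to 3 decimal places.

4.304

The Pareto density is strictly decreasing on [x_m, ∞), so the mode is x_m = 9.900.
Mean = α·x_m/(α−1) = 3.3·9.9/2.3 = 14.204.
Difference = 14.204 − 9.900 = 4.304.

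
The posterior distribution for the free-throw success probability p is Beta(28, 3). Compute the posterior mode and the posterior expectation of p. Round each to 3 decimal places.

Mode = (28−1)/(28+3−2) = 27/29 = 0.931.
Mean = 28/(28+3) = 28/31 = 0.903.
Left-skewed posterior ⇒ mean < mode.

p_MAP = 0.931, E[p|data] = 0.903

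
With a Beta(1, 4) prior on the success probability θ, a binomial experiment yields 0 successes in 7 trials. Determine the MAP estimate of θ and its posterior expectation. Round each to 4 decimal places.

Posterior: Beta(1+0, 4+7) = Beta(1, 11).
Since α = 1 ≤ 1 and β > 1, the Beta density is monotone decreasing on [0,1]; the mode is at 0.
Mean = 1/(1+11) = 0.0833.
Right-skewed posterior ⇒ mode < mean.

MAP: 0.0000. Posterior mean: 0.0833.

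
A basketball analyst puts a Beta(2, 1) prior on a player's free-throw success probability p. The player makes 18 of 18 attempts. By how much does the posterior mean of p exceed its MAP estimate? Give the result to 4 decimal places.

Posterior: Beta(2+18, 1+0) = Beta(20, 1).
Since β = 1 ≤ 1 and α > 1, the Beta density is monotone increasing on [0,1]; the mode is at 1.
Mean = 20/(20+1) = 0.9524.
Difference = 0.9524 − 1.0000 = -0.0476.
Mode > mean: the posterior has a left tail.

-0.0476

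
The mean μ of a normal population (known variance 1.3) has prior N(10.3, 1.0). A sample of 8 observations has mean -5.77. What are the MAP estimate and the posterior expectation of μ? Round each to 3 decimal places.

MAP: -3.524. Posterior mean: -3.524.

Posterior for μ is Normal. Precision-weighted mean: (1/1.0·10.3 + 8/1.3·-5.77) / (1/1.0 + 8/1.3) = -3.524.
A Normal posterior is symmetric, so mode = mean.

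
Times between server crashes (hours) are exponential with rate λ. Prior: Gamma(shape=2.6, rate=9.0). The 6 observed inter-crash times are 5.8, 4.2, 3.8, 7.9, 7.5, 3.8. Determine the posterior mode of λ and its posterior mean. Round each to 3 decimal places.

Σ times = 33.0. Posterior: Gamma(shape = 2.6+6 = 8.6, rate = 9.0+33.0 = 42.0).
Mode = (α−1)/β = 7.6/42.0 = 0.181.
Mean = α/β = 8.6/42.0 = 0.205.
Right-skewed posterior ⇒ mode < mean.

MAP = 0.181, posterior mean = 0.205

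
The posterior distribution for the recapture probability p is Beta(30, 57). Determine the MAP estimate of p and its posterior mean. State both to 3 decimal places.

Mode = (30−1)/(30+57−2) = 29/85 = 0.341.
Mean = 30/(30+57) = 30/87 = 0.345.

MAP = 0.341; posterior mean = 0.345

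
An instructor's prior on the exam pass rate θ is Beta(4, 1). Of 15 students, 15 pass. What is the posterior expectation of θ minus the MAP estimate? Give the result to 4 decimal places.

Posterior: Beta(4+15, 1+0) = Beta(19, 1).
Since β = 1 ≤ 1 and α > 1, the Beta density is monotone increasing on [0,1]; the mode is at 1.
Mean = 19/(19+1) = 0.9500.
Difference = 0.9500 − 1.0000 = -0.0500.

-0.0500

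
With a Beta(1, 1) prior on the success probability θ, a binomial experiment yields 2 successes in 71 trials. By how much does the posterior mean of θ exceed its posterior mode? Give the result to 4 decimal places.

0.0129

Posterior: Beta(1+2, 1+69) = Beta(3, 70).
Mode = (3−1)/(3+70−2) = 2/71 = 0.0282.
With a flat prior the MAP equals the MLE, 2/71.
Mean = 3/(3+70) = 3/73 = 0.0411.
Difference = 0.0411 − 0.0282 = 0.0129.
Mean > mode: the posterior has a right tail.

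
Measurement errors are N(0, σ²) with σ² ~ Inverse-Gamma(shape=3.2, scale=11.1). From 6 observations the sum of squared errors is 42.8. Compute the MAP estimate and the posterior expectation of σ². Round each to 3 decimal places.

Posterior: Inverse-Gamma(shape = 3.2+6/2 = 6.2, scale = 11.1+42.8/2 = 32.5).
Mode = β/(α+1) = 32.5/7.2 = 4.514.
Mean = β/(α−1) = 32.5/5.2 = 6.250.
The mean is pulled above the mode by the posterior's right skew.

MAP = 4.514, posterior mean = 6.250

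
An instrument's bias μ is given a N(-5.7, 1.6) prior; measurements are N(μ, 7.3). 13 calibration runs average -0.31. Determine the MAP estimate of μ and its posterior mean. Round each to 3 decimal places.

Posterior for μ is Normal. Precision-weighted mean: (1/1.6·-5.7 + 13/7.3·-0.31) / (1/1.6 + 13/7.3) = -1.710.
A Normal posterior is symmetric, so mode = mean.

μ_MAP = -1.710, E[μ|data] = -1.710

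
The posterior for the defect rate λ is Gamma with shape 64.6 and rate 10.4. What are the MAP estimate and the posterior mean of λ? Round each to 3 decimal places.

λ_MAP = 6.115, E[λ|data] = 6.212

Mode = (α−1)/β = 63.6/10.4 = 6.115.
Mean = α/β = 64.6/10.4 = 6.212.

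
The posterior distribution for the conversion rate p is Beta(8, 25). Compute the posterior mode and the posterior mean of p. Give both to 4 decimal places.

Mode = (8−1)/(8+25−2) = 7/31 = 0.2258.
Mean = 8/(8+25) = 8/33 = 0.2424.

MAP = 0.2258, posterior mean = 0.2424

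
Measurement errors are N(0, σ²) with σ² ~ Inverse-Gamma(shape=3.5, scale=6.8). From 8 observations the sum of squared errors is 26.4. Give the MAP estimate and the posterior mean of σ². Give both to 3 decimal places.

Posterior: Inverse-Gamma(shape = 3.5+8/2 = 7.5, scale = 6.8+26.4/2 = 20.0).
Mode = β/(α+1) = 20.0/8.5 = 2.353.
Mean = β/(α−1) = 20.0/6.5 = 3.077.

σ²_MAP = 2.353, E[σ²|data] = 3.077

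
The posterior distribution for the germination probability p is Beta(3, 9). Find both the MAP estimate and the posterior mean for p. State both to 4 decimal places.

MAP = 0.2000; posterior mean = 0.2500

Mode = (3−1)/(3+9−2) = 2/10 = 0.2000.
Mean = 3/(3+9) = 3/12 = 0.2500.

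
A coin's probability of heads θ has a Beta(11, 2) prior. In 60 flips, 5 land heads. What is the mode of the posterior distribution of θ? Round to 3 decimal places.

Posterior: Beta(11+5, 2+55) = Beta(16, 57).
Mode = (16−1)/(16+57−2) = 15/71 = 0.211.
Mean = 16/(16+57) = 16/73 = 0.219.
This is the posterior mode — the MAP estimate.

0.211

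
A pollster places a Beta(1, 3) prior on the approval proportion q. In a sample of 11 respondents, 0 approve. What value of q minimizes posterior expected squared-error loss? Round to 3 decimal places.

0.067

Posterior: Beta(1+0, 3+11) = Beta(1, 14).
Since α = 1 ≤ 1 and β > 1, the Beta density is monotone decreasing on [0,1]; the mode is at 0.
Mean = 1/(1+14) = 0.067.
Squared-error loss ⇒ the optimal estimator is the posterior mean.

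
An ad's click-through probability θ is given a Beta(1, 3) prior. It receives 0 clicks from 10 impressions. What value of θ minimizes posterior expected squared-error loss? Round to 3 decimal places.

Posterior: Beta(1+0, 3+10) = Beta(1, 13).
Since α = 1 ≤ 1 and β > 1, the Beta density is monotone decreasing on [0,1]; the mode is at 0.
Mean = 1/(1+13) = 0.071.
Squared-error loss ⇒ the optimal estimator is the posterior mean.

0.071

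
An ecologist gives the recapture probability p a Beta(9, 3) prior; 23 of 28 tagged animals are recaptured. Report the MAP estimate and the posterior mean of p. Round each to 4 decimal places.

Posterior: Beta(9+23, 3+5) = Beta(32, 8).
Mode = (32−1)/(32+8−2) = 31/38 = 0.8158.
Mean = 32/(32+8) = 32/40 = 0.8000.

MAP = 0.8158; posterior mean = 0.8000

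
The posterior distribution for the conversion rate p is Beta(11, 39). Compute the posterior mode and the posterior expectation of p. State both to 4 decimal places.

MAP = 0.2083, posterior mean = 0.2200

Mode = (11−1)/(11+39−2) = 10/48 = 0.2083.
Mean = 11/(11+39) = 11/50 = 0.2200.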